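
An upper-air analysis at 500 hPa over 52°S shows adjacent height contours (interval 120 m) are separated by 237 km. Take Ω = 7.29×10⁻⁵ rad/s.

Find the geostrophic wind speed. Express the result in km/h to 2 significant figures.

Coriolis parameter at 52°S:
f = 2Ω sin φ = 2 × 7.29×10⁻⁵ × sin 52° = 1.15×10⁻⁴ s⁻¹
Height gradient: |∂Z/∂n| = 120 m / 237000 m = 5.06×10⁻⁴
On a pressure surface, geostrophic balance gives V_g = (g/f)|∂Z/∂n|:
V_g = 9.81 × 5.06×10⁻⁴ / 1.15×10⁻⁴ = 43.2 m/s
Converting: 43.2 m/s × 3.6 = 160 km/h

160 km/h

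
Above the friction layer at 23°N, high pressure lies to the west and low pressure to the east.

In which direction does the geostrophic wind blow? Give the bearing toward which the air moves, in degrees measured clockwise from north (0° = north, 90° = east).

The pressure-gradient force points toward the east (bearing 090°).
Geostrophic balance: in the Northern Hemisphere the Coriolis force deflects motion to the right, so the geostrophic wind blows 90° to the right of the pressure-gradient force (low pressure on the left).
Rotating 090° by 90° clockwise gives 180° — the wind blows toward the south.

180°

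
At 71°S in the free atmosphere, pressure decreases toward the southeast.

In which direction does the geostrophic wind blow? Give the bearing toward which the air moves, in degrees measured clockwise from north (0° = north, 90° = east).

045°

The pressure-gradient force points toward the southeast (bearing 135°).
Geostrophic balance: in the Southern Hemisphere the Coriolis force deflects motion to the left, so the geostrophic wind blows 90° to the left of the pressure-gradient force (low pressure on the right).
Rotating 135° by 90° counterclockwise gives 045° — the wind blows toward the northeast.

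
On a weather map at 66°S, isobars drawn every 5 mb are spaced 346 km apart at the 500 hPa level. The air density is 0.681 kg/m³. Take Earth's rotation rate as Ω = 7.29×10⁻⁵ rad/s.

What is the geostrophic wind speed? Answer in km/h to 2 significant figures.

Coriolis parameter at 66°S:
f = 2Ω sin φ = 2 × 7.29×10⁻⁵ × sin 66° = 1.33×10⁻⁴ s⁻¹
Pressure gradient: |∂P/∂n| = 500 Pa / 346000 m = 1.45×10⁻³ Pa/m
Geostrophic balance (pressure-gradient force = Coriolis force):
V_g = (1/(fρ)) |∂P/∂n| = 1.45×10⁻³ / (1.33×10⁻⁴ × 0.681) = 15.9 m/s
Converting: 15.9 m/s × 3.6 = 57 km/h

57 km/h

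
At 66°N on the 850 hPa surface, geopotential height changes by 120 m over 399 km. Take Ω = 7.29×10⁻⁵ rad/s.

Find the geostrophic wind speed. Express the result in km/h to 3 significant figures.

Coriolis parameter at 66°N:
f = 2Ω sin φ = 2 × 7.29×10⁻⁵ × sin 66° = 1.33×10⁻⁴ s⁻¹
Height gradient: |∂Z/∂n| = 120 m / 399000 m = 3.01×10⁻⁴
On a pressure surface, geostrophic balance gives V_g = (g/f)|∂Z/∂n|:
V_g = 9.81 × 3.01×10⁻⁴ / 1.33×10⁻⁴ = 22.2 m/s
Converting: 22.2 m/s × 3.6 = 79.7 km/h

79.7 km/h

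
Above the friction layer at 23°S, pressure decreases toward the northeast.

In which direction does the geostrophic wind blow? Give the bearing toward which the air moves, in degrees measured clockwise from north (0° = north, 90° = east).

315°

The pressure-gradient force points toward the northeast (bearing 045°).
Geostrophic balance: in the Southern Hemisphere the Coriolis force deflects motion to the left, so the geostrophic wind blows 90° to the left of the pressure-gradient force (low pressure on the right).
Rotating 045° by 90° counterclockwise gives 315° — the wind blows toward the northwest.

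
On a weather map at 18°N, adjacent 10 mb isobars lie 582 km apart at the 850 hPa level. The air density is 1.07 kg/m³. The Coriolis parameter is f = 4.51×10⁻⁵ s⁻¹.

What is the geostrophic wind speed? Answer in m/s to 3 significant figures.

Pressure gradient: |∂P/∂n| = 1000 Pa / 582000 m = 1.72×10⁻³ Pa/m
Geostrophic balance (pressure-gradient force = Coriolis force):
V_g = (1/(fρ)) |∂P/∂n| = 1.72×10⁻³ / (4.51×10⁻⁵ × 1.07) = 35.6 m/s

35.6 m/s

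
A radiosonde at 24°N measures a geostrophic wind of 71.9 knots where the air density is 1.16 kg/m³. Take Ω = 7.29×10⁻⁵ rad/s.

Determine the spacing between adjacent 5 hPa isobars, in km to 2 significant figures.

Coriolis parameter at 24°N:
f = 2Ω sin φ = 2 × 7.29×10⁻⁵ × sin 24° = 5.93×10⁻⁵ s⁻¹
Wind speed in SI: 71.9 knots = 37.0 m/s
Geostrophic balance rearranged: |∂P/∂n| = f ρ V_g
|∂P/∂n| = 5.93×10⁻⁵ × 1.16 × 37.0 = 2.54×10⁻³ Pa/m
Isobar spacing: Δn = ΔP/|∂P/∂n| = 500 Pa / 2.54×10⁻³ Pa/m = 196505 m ≈ 200 km

200 km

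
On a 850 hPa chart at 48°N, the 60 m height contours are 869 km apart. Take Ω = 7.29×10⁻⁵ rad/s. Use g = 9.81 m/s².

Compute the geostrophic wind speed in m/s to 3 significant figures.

Coriolis parameter at 48°N:
f = 2Ω sin φ = 2 × 7.29×10⁻⁵ × sin 48° = 1.08×10⁻⁴ s⁻¹
Height gradient: |∂Z/∂n| = 60 m / 869000 m = 6.90×10⁻⁵
On a pressure surface, geostrophic balance gives V_g = (g/f)|∂Z/∂n|:
V_g = 9.81 × 6.90×10⁻⁵ / 1.08×10⁻⁴ = 6.25 m/s

6.25 m/s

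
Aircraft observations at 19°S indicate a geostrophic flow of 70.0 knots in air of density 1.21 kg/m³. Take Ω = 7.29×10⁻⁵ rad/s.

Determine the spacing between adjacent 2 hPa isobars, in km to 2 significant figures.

97 km

Coriolis parameter at 19°S:
f = 2Ω sin φ = 2 × 7.29×10⁻⁵ × sin 19° = 4.75×10⁻⁵ s⁻¹
Wind speed in SI: 70.0 knots = 36.0 m/s
Geostrophic balance rearranged: |∂P/∂n| = f ρ V_g
|∂P/∂n| = 4.75×10⁻⁵ × 1.21 × 36.0 = 2.07×10⁻³ Pa/m
Isobar spacing: Δn = ΔP/|∂P/∂n| = 200 Pa / 2.07×10⁻³ Pa/m = 96696 m ≈ 97 km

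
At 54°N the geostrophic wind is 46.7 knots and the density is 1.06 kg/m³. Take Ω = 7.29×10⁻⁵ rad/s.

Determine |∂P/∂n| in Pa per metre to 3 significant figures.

3.00×10⁻³ Pa/m

Coriolis parameter at 54°N:
f = 2Ω sin φ = 2 × 7.29×10⁻⁵ × sin 54° = 1.18×10⁻⁴ s⁻¹
Wind speed in SI: 46.7 knots = 24.0 m/s
Geostrophic balance rearranged: |∂P/∂n| = f ρ V_g
|∂P/∂n| = 1.18×10⁻⁴ × 1.06 × 24.0 = 3.00×10⁻³ Pa/m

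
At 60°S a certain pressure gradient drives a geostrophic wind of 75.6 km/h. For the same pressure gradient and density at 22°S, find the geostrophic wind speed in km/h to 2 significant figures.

With the same pressure gradient and density, V_g ∝ 1/f ∝ 1/sin φ.
V₂ = V₁ · sin φ₁ / sin φ₂ = 75.6 × sin 60° / sin 22°
V₂ = 75.6 × 0.8660/0.3746 = 170 km/h

170 km/h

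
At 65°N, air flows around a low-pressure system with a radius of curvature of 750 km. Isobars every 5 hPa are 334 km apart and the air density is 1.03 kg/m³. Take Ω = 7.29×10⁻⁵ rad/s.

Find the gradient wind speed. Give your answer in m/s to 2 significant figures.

10.0 m/s

Coriolis parameter at 65°N:
f = 2Ω sin φ = 2 × 7.29×10⁻⁵ × sin 65° = 1.32×10⁻⁴ s⁻¹
Pressure gradient: |∂P/∂n| = 500 Pa / 334000 m = 1.50×10⁻³ Pa/m
Geostrophic speed: V_g = |∂P/∂n|/(fρ) = 1.50×10⁻³/(1.32×10⁻⁴ × 1.03) = 11.0 m/s
Around a low, centrifugal force acts outward with Coriolis, so pressure-gradient force balances both:
(1/ρ)|∂P/∂n| = fV + V²/R  →  V² + fR·V − fR·V_g = 0
With fR = 1.32×10⁻⁴ × 750×10³ m = 99.1 m/s:
V = [−fR + √((fR)² + 4 fR V_g)]/2 = [−99.1 + √(99.1² + 4×99.1×11)]/2 = 9.99 m/s
Subgeostrophic (V < V_g = 11 m/s), as expected around a low.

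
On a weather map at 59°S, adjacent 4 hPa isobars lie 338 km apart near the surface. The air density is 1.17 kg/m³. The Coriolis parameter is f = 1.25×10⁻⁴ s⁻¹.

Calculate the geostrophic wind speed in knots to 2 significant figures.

16 knots

Pressure gradient: |∂P/∂n| = 400 Pa / 338000 m = 1.18×10⁻³ Pa/m
Geostrophic balance (pressure-gradient force = Coriolis force):
V_g = (1/(fρ)) |∂P/∂n| = 1.18×10⁻³ / (1.25×10⁻⁴ × 1.17) = 8.09 m/s
Converting: 8.09 m/s × 1.944 = 16 knots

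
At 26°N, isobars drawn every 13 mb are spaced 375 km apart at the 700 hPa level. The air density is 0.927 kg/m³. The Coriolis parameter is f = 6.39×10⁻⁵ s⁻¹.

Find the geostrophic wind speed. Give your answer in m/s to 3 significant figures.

Pressure gradient: |∂P/∂n| = 1300 Pa / 375000 m = 3.47×10⁻³ Pa/m
Geostrophic balance (pressure-gradient force = Coriolis force):
V_g = (1/(fρ)) |∂P/∂n| = 3.47×10⁻³ / (6.39×10⁻⁵ × 0.927) = 58.5 m/s

58.5 m/s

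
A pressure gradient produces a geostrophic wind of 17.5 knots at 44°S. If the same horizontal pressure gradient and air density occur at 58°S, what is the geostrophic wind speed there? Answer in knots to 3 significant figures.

With the same pressure gradient and density, V_g ∝ 1/f ∝ 1/sin φ.
V₂ = V₁ · sin φ₁ / sin φ₂ = 17.5 × sin 44° / sin 58°
V₂ = 17.5 × 0.6947/0.8480 = 14.3 knots

14.3 knots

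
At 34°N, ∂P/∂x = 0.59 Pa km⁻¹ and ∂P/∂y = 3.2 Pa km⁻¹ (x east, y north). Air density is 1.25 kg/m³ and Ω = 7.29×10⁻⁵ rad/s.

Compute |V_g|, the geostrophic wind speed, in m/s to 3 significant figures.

31.9 m/s

Coriolis parameter at 34°N:
f = 2Ω sin φ = 2 × 7.29×10⁻⁵ × sin 34° = 8.15×10⁻⁵ s⁻¹
Component geostrophic relations (x east, y north):
u_g = −(1/(fρ)) ∂P/∂y,  v_g = (1/(fρ)) ∂P/∂x
u_g = −(3.2×10⁻³)/(8.15×10⁻⁵ × 1.25) = −31.4 m/s;  v_g = (0.59×10⁻³)/(8.15×10⁻⁵ × 1.25) = 5.79 m/s
|V_g| = √(u_g² + v_g²) = 31.9 m/s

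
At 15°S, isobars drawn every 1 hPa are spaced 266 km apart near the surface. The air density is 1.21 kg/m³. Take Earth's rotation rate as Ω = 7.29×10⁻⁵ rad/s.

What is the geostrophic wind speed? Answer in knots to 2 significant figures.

Coriolis parameter at 15°S:
f = 2Ω sin φ = 2 × 7.29×10⁻⁵ × sin 15° = 3.77×10⁻⁵ s⁻¹
Pressure gradient: |∂P/∂n| = 100 Pa / 266000 m = 3.76×10⁻⁴ Pa/m
Geostrophic balance (pressure-gradient force = Coriolis force):
V_g = (1/(fρ)) |∂P/∂n| = 3.76×10⁻⁴ / (3.77×10⁻⁵ × 1.21) = 8.23 m/s
Converting: 8.23 m/s × 1.944 = 16 knots

16 knots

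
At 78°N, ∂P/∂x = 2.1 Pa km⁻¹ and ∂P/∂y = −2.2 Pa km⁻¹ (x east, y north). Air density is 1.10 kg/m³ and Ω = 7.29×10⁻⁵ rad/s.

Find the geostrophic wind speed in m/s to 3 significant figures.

Coriolis parameter at 78°N:
f = 2Ω sin φ = 2 × 7.29×10⁻⁵ × sin 78° = 1.43×10⁻⁴ s⁻¹
Component geostrophic relations (x east, y north):
u_g = −(1/(fρ)) ∂P/∂y,  v_g = (1/(fρ)) ∂P/∂x
u_g = −(−2.2×10⁻³)/(1.43×10⁻⁴ × 1.10) = 14.0 m/s;  v_g = (2.1×10⁻³)/(1.43×10⁻⁴ × 1.10) = 13.4 m/s
|V_g| = √(u_g² + v_g²) = 19.4 m/s

19.4 m/s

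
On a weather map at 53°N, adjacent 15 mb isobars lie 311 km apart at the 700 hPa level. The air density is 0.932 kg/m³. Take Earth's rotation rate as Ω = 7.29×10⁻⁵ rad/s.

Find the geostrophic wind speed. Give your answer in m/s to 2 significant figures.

44 m/s

Coriolis parameter at 53°N:
f = 2Ω sin φ = 2 × 7.29×10⁻⁵ × sin 53° = 1.16×10⁻⁴ s⁻¹
Pressure gradient: |∂P/∂n| = 1500 Pa / 311000 m = 4.82×10⁻³ Pa/m
Geostrophic balance (pressure-gradient force = Coriolis force):
V_g = (1/(fρ)) |∂P/∂n| = 4.82×10⁻³ / (1.16×10⁻⁴ × 0.932) = 44.4 m/s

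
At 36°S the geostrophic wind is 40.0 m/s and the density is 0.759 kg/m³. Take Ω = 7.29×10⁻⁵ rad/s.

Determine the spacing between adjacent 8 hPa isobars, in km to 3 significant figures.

Coriolis parameter at 36°S:
f = 2Ω sin φ = 2 × 7.29×10⁻⁵ × sin 36° = 8.57×10⁻⁵ s⁻¹
Geostrophic balance rearranged: |∂P/∂n| = f ρ V_g
|∂P/∂n| = 8.57×10⁻⁵ × 0.759 × 40.0 = 2.60×10⁻³ Pa/m
Isobar spacing: Δn = ΔP/|∂P/∂n| = 800 Pa / 2.60×10⁻³ Pa/m = 307477 m ≈ 307 km

307 km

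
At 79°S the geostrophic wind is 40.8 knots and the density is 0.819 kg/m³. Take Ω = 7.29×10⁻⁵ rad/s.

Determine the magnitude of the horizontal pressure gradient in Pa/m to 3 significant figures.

2.46×10⁻³ Pa/m

Coriolis parameter at 79°S:
f = 2Ω sin φ = 2 × 7.29×10⁻⁵ × sin 79° = 1.43×10⁻⁴ s⁻¹
Wind speed in SI: 40.8 knots = 21.0 m/s
Geostrophic balance rearranged: |∂P/∂n| = f ρ V_g
|∂P/∂n| = 1.43×10⁻⁴ × 0.819 × 21.0 = 2.46×10⁻³ Pa/m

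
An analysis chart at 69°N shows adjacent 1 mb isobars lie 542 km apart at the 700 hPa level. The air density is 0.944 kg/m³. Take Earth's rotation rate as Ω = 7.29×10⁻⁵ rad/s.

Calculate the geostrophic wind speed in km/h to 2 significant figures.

Coriolis parameter at 69°N:
f = 2Ω sin φ = 2 × 7.29×10⁻⁵ × sin 69° = 1.36×10⁻⁴ s⁻¹
Pressure gradient: |∂P/∂n| = 100 Pa / 542000 m = 1.85×10⁻⁴ Pa/m
Geostrophic balance (pressure-gradient force = Coriolis force):
V_g = (1/(fρ)) |∂P/∂n| = 1.85×10⁻⁴ / (1.36×10⁻⁴ × 0.944) = 1.44 m/s
Converting: 1.44 m/s × 3.6 = 5.2 km/h

5.2 km/h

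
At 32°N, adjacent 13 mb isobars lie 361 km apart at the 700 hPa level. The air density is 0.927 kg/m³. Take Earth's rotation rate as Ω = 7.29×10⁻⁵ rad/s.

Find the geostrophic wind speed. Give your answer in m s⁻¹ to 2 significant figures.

50 m s⁻¹

Coriolis parameter at 32°N:
f = 2Ω sin φ = 2 × 7.29×10⁻⁵ × sin 32° = 7.73×10⁻⁵ s⁻¹
Pressure gradient: |∂P/∂n| = 1300 Pa / 361000 m = 3.60×10⁻³ Pa/m
Geostrophic balance (pressure-gradient force = Coriolis force):
V_g = (1/(fρ)) |∂P/∂n| = 3.60×10⁻³ / (7.73×10⁻⁵ × 0.927) = 50.3 m/s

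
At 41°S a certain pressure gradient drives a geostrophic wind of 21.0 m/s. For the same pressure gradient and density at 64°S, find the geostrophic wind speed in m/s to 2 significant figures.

With the same pressure gradient and density, V_g ∝ 1/f ∝ 1/sin φ.
V₂ = V₁ · sin φ₁ / sin φ₂ = 21.0 × sin 41° / sin 64°
V₂ = 21.0 × 0.6561/0.8988 = 15 m/s

15 m/s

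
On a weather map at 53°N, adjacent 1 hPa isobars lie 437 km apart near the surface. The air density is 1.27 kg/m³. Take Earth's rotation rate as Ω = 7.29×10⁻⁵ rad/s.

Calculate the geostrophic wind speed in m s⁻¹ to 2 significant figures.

Coriolis parameter at 53°N:
f = 2Ω sin φ = 2 × 7.29×10⁻⁵ × sin 53° = 1.16×10⁻⁴ s⁻¹
Pressure gradient: |∂P/∂n| = 100 Pa / 437000 m = 2.29×10⁻⁴ Pa/m
Geostrophic balance (pressure-gradient force = Coriolis force):
V_g = (1/(fρ)) |∂P/∂n| = 2.29×10⁻⁴ / (1.16×10⁻⁴ × 1.27) = 1.55 m/s

1.5 m s⁻¹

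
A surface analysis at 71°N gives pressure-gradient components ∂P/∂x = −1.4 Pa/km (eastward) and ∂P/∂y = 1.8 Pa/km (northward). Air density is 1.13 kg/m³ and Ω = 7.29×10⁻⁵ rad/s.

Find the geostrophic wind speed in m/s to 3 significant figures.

Coriolis parameter at 71°N:
f = 2Ω sin φ = 2 × 7.29×10⁻⁵ × sin 71° = 1.38×10⁻⁴ s⁻¹
Component geostrophic relations (x east, y north):
u_g = −(1/(fρ)) ∂P/∂y,  v_g = (1/(fρ)) ∂P/∂x
u_g = −(1.8×10⁻³)/(1.38×10⁻⁴ × 1.13) = −11.6 m/s;  v_g = (−1.4×10⁻³)/(1.38×10⁻⁴ × 1.13) = −8.99 m/s
|V_g| = √(u_g² + v_g²) = 14.6 m/s

14.6 m/s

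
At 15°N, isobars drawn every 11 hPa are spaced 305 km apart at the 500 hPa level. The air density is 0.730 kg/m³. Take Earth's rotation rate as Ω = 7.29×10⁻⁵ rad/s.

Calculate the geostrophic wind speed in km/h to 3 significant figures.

471 km/h

Coriolis parameter at 15°N:
f = 2Ω sin φ = 2 × 7.29×10⁻⁵ × sin 15° = 3.77×10⁻⁵ s⁻¹
Pressure gradient: |∂P/∂n| = 1100 Pa / 305000 m = 3.61×10⁻³ Pa/m
Geostrophic balance (pressure-gradient force = Coriolis force):
V_g = (1/(fρ)) |∂P/∂n| = 3.61×10⁻³ / (3.77×10⁻⁵ × 0.730) = 131 m/s
Converting: 131 m/s × 3.6 = 471 km/h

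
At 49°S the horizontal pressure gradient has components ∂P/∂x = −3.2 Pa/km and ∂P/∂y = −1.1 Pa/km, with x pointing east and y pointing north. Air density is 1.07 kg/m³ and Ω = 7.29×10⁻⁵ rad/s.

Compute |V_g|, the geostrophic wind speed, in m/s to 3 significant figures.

28.7 m/s

Coriolis parameter at 49°S:
f = 2Ω sin φ = 2 × 7.29×10⁻⁵ × sin 49° = 1.10×10⁻⁴ s⁻¹
In the Southern Hemisphere f is negative: f = −1.10×10⁻⁴ s⁻¹.
Component geostrophic relations (x east, y north):
u_g = −(1/(fρ)) ∂P/∂y,  v_g = (1/(fρ)) ∂P/∂x
u_g = −(−1.1×10⁻³)/(−1.10×10⁻⁴ × 1.07) = −9.34 m/s;  v_g = (−3.2×10⁻³)/(−1.10×10⁻⁴ × 1.07) = 27.2 m/s
|V_g| = √(u_g² + v_g²) = 28.7 m/s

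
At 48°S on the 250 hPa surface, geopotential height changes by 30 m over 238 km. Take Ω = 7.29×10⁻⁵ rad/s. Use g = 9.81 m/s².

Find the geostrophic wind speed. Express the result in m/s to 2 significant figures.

11 m/s

Coriolis parameter at 48°S:
f = 2Ω sin φ = 2 × 7.29×10⁻⁵ × sin 48° = 1.08×10⁻⁴ s⁻¹
Height gradient: |∂Z/∂n| = 30 m / 238000 m = 1.26×10⁻⁴
On a pressure surface, geostrophic balance gives V_g = (g/f)|∂Z/∂n|:
V_g = 9.81 × 1.26×10⁻⁴ / 1.08×10⁻⁴ = 11.4 m/s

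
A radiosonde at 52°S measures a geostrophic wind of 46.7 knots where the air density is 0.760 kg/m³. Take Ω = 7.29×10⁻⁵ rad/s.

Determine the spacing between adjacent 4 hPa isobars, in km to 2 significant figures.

190 km

Coriolis parameter at 52°S:
f = 2Ω sin φ = 2 × 7.29×10⁻⁵ × sin 52° = 1.15×10⁻⁴ s⁻¹
Wind speed in SI: 46.7 knots = 24.0 m/s
Geostrophic balance rearranged: |∂P/∂n| = f ρ V_g
|∂P/∂n| = 1.15×10⁻⁴ × 0.760 × 24.0 = 2.10×10⁻³ Pa/m
Isobar spacing: Δn = ΔP/|∂P/∂n| = 400 Pa / 2.10×10⁻³ Pa/m = 190679 m ≈ 190 km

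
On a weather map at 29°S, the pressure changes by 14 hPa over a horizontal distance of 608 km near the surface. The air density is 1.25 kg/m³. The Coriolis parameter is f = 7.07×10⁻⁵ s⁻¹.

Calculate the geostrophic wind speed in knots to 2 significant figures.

Pressure gradient: |∂P/∂n| = 1400 Pa / 608000 m = 2.30×10⁻³ Pa/m
Geostrophic balance (pressure-gradient force = Coriolis force):
V_g = (1/(fρ)) |∂P/∂n| = 2.30×10⁻³ / (7.07×10⁻⁵ × 1.25) = 26.1 m/s
Converting: 26.1 m/s × 1.944 = 51 knots

51 knots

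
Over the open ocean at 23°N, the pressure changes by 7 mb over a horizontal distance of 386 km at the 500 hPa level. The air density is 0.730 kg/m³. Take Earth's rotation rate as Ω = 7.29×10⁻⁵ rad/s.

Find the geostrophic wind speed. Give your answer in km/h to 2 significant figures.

Coriolis parameter at 23°N:
f = 2Ω sin φ = 2 × 7.29×10⁻⁵ × sin 23° = 5.70×10⁻⁵ s⁻¹
Pressure gradient: |∂P/∂n| = 700 Pa / 386000 m = 1.81×10⁻³ Pa/m
Geostrophic balance (pressure-gradient force = Coriolis force):
V_g = (1/(fρ)) |∂P/∂n| = 1.81×10⁻³ / (5.70×10⁻⁵ × 0.730) = 43.6 m/s
Converting: 43.6 m/s × 3.6 = 160 km/h

160 km/h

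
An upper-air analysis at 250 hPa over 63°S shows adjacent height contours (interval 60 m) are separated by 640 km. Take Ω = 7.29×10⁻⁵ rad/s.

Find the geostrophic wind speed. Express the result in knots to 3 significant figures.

13.8 knots

Coriolis parameter at 63°S:
f = 2Ω sin φ = 2 × 7.29×10⁻⁵ × sin 63° = 1.30×10⁻⁴ s⁻¹
Height gradient: |∂Z/∂n| = 60 m / 640000 m = 9.38×10⁻⁵
On a pressure surface, geostrophic balance gives V_g = (g/f)|∂Z/∂n|:
V_g = 9.81 × 9.38×10⁻⁵ / 1.30×10⁻⁴ = 7.08 m/s
Converting: 7.08 m/s × 1.944 = 13.8 knots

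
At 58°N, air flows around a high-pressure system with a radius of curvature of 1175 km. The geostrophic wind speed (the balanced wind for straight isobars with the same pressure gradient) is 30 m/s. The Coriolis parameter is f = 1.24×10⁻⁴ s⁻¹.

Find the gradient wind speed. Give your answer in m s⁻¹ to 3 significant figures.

42.3 m s⁻¹

Around a high, pressure-gradient force acts outward with centrifugal, so Coriolis balances both:
fV = (1/ρ)|∂P/∂n| + V²/R  →  V² − fR·V + fR·V_g = 0
With fR = 1.24×10⁻⁴ × 1175×10³ m = 146 m/s:
V = [fR − √((fR)² − 4 fR V_g)]/2 = [146 − √(146² − 4×146×30)]/2 = 42.3 m/s
Supergeostrophic (V > V_g = 30 m/s), as expected around a high.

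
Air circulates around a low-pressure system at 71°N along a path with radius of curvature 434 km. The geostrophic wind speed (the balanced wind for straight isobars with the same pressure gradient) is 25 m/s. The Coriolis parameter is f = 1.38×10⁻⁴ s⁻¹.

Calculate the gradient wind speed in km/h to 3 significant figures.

68.3 km/h

Around a low, centrifugal force acts outward with Coriolis, so pressure-gradient force balances both:
(1/ρ)|∂P/∂n| = fV + V²/R  →  V² + fR·V − fR·V_g = 0
With fR = 1.38×10⁻⁴ × 434×10³ m = 59.9 m/s:
V = [−fR + √((fR)² + 4 fR V_g)]/2 = [−59.9 + √(59.9² + 4×59.9×25)]/2 = 19 m/s
Subgeostrophic (V < V_g = 25 m/s), as expected around a low.
Converting: 19 m/s × 3.6 = 68.3 km/h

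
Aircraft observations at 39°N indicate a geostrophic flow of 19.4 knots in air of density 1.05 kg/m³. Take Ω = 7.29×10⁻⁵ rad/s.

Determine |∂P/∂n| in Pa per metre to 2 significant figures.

9.6×10⁻⁴ Pa/m

Coriolis parameter at 39°N:
f = 2Ω sin φ = 2 × 7.29×10⁻⁵ × sin 39° = 9.18×10⁻⁵ s⁻¹
Wind speed in SI: 19.4 knots = 9.98 m/s
Geostrophic balance rearranged: |∂P/∂n| = f ρ V_g
|∂P/∂n| = 9.18×10⁻⁵ × 1.05 × 9.98 = 9.62×10⁻⁴ Pa/m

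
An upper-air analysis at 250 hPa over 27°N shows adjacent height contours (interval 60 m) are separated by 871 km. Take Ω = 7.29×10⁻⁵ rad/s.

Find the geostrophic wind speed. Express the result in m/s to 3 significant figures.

10.2 m/s

Coriolis parameter at 27°N:
f = 2Ω sin φ = 2 × 7.29×10⁻⁵ × sin 27° = 6.62×10⁻⁵ s⁻¹
Height gradient: |∂Z/∂n| = 60 m / 871000 m = 6.89×10⁻⁵
On a pressure surface, geostrophic balance gives V_g = (g/f)|∂Z/∂n|:
V_g = 9.81 × 6.89×10⁻⁵ / 6.62×10⁻⁵ = 10.2 m/s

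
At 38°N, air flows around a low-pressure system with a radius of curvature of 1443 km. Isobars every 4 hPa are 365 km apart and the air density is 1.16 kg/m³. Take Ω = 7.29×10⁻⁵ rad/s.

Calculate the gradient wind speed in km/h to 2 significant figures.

35 km/h

Coriolis parameter at 38°N:
f = 2Ω sin φ = 2 × 7.29×10⁻⁵ × sin 38° = 8.98×10⁻⁵ s⁻¹
Pressure gradient: |∂P/∂n| = 400 Pa / 365000 m = 1.10×10⁻³ Pa/m
Geostrophic speed: V_g = |∂P/∂n|/(fρ) = 1.10×10⁻³/(8.98×10⁻⁵ × 1.16) = 10.5 m/s
Around a low, centrifugal force acts outward with Coriolis, so pressure-gradient force balances both:
(1/ρ)|∂P/∂n| = fV + V²/R  →  V² + fR·V − fR·V_g = 0
With fR = 8.98×10⁻⁵ × 1443×10³ m = 130 m/s:
V = [−fR + √((fR)² + 4 fR V_g)]/2 = [−130 + √(130² + 4×130×10.5)]/2 = 9.79 m/s
Subgeostrophic (V < V_g = 10.5 m/s), as expected around a low.
Converting: 9.79 m/s × 3.6 = 35 km/h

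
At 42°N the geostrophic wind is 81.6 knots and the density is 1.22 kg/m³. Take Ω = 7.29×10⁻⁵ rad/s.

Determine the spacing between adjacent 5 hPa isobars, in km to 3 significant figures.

100 km

Coriolis parameter at 42°N:
f = 2Ω sin φ = 2 × 7.29×10⁻⁵ × sin 42° = 9.76×10⁻⁵ s⁻¹
Wind speed in SI: 81.6 knots = 42.0 m/s
Geostrophic balance rearranged: |∂P/∂n| = f ρ V_g
|∂P/∂n| = 9.76×10⁻⁵ × 1.22 × 42.0 = 5.00×10⁻³ Pa/m
Isobar spacing: Δn = ΔP/|∂P/∂n| = 500 Pa / 5.00×10⁻³ Pa/m = 100072 m ≈ 100 km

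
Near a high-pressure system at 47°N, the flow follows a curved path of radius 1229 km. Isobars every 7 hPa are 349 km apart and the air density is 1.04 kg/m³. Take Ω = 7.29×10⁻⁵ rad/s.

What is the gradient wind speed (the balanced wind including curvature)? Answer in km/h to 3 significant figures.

Coriolis parameter at 47°N:
f = 2Ω sin φ = 2 × 7.29×10⁻⁵ × sin 47° = 1.07×10⁻⁴ s⁻¹
Pressure gradient: |∂P/∂n| = 700 Pa / 349000 m = 2.01×10⁻³ Pa/m
Geostrophic speed: V_g = |∂P/∂n|/(fρ) = 2.01×10⁻³/(1.07×10⁻⁴ × 1.04) = 18.1 m/s
Around a high, pressure-gradient force acts outward with centrifugal, so Coriolis balances both:
fV = (1/ρ)|∂P/∂n| + V²/R  →  V² − fR·V + fR·V_g = 0
With fR = 1.07×10⁻⁴ × 1229×10³ m = 131 m/s:
V = [fR − √((fR)² − 4 fR V_g)]/2 = [131 − √(131² − 4×131×18.1)]/2 = 21.7 m/s
Supergeostrophic (V > V_g = 18.1 m/s), as expected around a high.
Converting: 21.7 m/s × 3.6 = 78.0 km/h

78.0 km/h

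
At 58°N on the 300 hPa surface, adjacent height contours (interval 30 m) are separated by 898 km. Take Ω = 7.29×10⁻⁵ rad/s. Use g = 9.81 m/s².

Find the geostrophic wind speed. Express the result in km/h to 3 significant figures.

Coriolis parameter at 58°N:
f = 2Ω sin φ = 2 × 7.29×10⁻⁵ × sin 58° = 1.24×10⁻⁴ s⁻¹
Height gradient: |∂Z/∂n| = 30 m / 898000 m = 3.34×10⁻⁵
On a pressure surface, geostrophic balance gives V_g = (g/f)|∂Z/∂n|:
V_g = 9.81 × 3.34×10⁻⁵ / 1.24×10⁻⁴ = 2.65 m/s
Converting: 2.65 m/s × 3.6 = 9.54 km/h

9.54 km/h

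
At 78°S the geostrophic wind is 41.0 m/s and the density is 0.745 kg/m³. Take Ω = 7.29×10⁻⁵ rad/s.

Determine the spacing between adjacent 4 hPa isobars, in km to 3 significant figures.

91.8 km

Coriolis parameter at 78°S:
f = 2Ω sin φ = 2 × 7.29×10⁻⁵ × sin 78° = 1.43×10⁻⁴ s⁻¹
Geostrophic balance rearranged: |∂P/∂n| = f ρ V_g
|∂P/∂n| = 1.43×10⁻⁴ × 0.745 × 41.0 = 4.36×10⁻³ Pa/m
Isobar spacing: Δn = ΔP/|∂P/∂n| = 400 Pa / 4.36×10⁻³ Pa/m = 91824 m ≈ 91.8 km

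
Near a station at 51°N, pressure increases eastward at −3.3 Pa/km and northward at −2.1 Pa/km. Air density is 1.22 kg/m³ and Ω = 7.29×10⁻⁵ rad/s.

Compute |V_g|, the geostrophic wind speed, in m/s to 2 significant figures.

28 m/s

Coriolis parameter at 51°N:
f = 2Ω sin φ = 2 × 7.29×10⁻⁵ × sin 51° = 1.13×10⁻⁴ s⁻¹
Component geostrophic relations (x east, y north):
u_g = −(1/(fρ)) ∂P/∂y,  v_g = (1/(fρ)) ∂P/∂x
u_g = −(−2.1×10⁻³)/(1.13×10⁻⁴ × 1.22) = 15.2 m/s;  v_g = (−3.3×10⁻³)/(1.13×10⁻⁴ × 1.22) = −23.9 m/s
|V_g| = √(u_g² + v_g²) = 28.3 m/s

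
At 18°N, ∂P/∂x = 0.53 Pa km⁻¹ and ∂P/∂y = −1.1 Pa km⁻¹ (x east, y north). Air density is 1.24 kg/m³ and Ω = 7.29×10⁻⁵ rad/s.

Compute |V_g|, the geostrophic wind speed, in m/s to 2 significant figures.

Coriolis parameter at 18°N:
f = 2Ω sin φ = 2 × 7.29×10⁻⁵ × sin 18° = 4.51×10⁻⁵ s⁻¹
Component geostrophic relations (x east, y north):
u_g = −(1/(fρ)) ∂P/∂y,  v_g = (1/(fρ)) ∂P/∂x
u_g = −(−1.1×10⁻³)/(4.51×10⁻⁵ × 1.24) = 19.7 m/s;  v_g = (0.53×10⁻³)/(4.51×10⁻⁵ × 1.24) = 9.49 m/s
|V_g| = √(u_g² + v_g²) = 21.9 m/s

22 m/s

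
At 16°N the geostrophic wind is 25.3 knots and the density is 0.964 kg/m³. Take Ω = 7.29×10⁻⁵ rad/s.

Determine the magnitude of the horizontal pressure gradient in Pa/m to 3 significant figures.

Coriolis parameter at 16°N:
f = 2Ω sin φ = 2 × 7.29×10⁻⁵ × sin 16° = 4.02×10⁻⁵ s⁻¹
Wind speed in SI: 25.3 knots = 13.0 m/s
Geostrophic balance rearranged: |∂P/∂n| = f ρ V_g
|∂P/∂n| = 4.02×10⁻⁵ × 0.964 × 13.0 = 5.04×10⁻⁴ Pa/m

5.04×10⁻⁴ Pa/m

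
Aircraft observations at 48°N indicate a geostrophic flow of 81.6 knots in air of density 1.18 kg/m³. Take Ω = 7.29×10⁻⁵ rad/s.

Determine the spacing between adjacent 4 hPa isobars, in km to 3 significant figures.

Coriolis parameter at 48°N:
f = 2Ω sin φ = 2 × 7.29×10⁻⁵ × sin 48° = 1.08×10⁻⁴ s⁻¹
Wind speed in SI: 81.6 knots = 42.0 m/s
Geostrophic balance rearranged: |∂P/∂n| = f ρ V_g
|∂P/∂n| = 1.08×10⁻⁴ × 1.18 × 42.0 = 5.37×10⁻³ Pa/m
Isobar spacing: Δn = ΔP/|∂P/∂n| = 400 Pa / 5.37×10⁻³ Pa/m = 74528 m ≈ 74.5 km

74.5 km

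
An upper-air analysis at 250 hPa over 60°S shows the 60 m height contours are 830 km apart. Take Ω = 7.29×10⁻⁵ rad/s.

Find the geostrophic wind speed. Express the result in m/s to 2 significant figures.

Coriolis parameter at 60°S:
f = 2Ω sin φ = 2 × 7.29×10⁻⁵ × sin 60° = 1.26×10⁻⁴ s⁻¹
Height gradient: |∂Z/∂n| = 60 m / 830000 m = 7.23×10⁻⁵
On a pressure surface, geostrophic balance gives V_g = (g/f)|∂Z/∂n|:
V_g = 9.81 × 7.23×10⁻⁵ / 1.26×10⁻⁴ = 5.62 m/s

5.6 m/s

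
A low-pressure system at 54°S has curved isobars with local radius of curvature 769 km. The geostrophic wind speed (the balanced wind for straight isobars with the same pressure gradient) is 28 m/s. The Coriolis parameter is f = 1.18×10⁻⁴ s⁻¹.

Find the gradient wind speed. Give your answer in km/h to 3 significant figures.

80.8 km/h

Around a low, centrifugal force acts outward with Coriolis, so pressure-gradient force balances both:
(1/ρ)|∂P/∂n| = fV + V²/R  →  V² + fR·V − fR·V_g = 0
With fR = 1.18×10⁻⁴ × 769×10³ m = 90.7 m/s:
V = [−fR + √((fR)² + 4 fR V_g)]/2 = [−90.7 + √(90.7² + 4×90.7×28)]/2 = 22.4 m/s
Subgeostrophic (V < V_g = 28 m/s), as expected around a low.
Converting: 22.4 m/s × 3.6 = 80.8 km/h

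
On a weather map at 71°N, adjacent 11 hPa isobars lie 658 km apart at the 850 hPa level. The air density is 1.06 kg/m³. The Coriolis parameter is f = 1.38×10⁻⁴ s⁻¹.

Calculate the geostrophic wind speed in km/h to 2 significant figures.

Pressure gradient: |∂P/∂n| = 1100 Pa / 658000 m = 1.67×10⁻³ Pa/m
Geostrophic balance (pressure-gradient force = Coriolis force):
V_g = (1/(fρ)) |∂P/∂n| = 1.67×10⁻³ / (1.38×10⁻⁴ × 1.06) = 11.4 m/s
Converting: 11.4 m/s × 3.6 = 41 km/h

41 km/h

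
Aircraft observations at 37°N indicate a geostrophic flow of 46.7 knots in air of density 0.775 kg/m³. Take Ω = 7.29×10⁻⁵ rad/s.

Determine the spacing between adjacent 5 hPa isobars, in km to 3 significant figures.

Coriolis parameter at 37°N:
f = 2Ω sin φ = 2 × 7.29×10⁻⁵ × sin 37° = 8.77×10⁻⁵ s⁻¹
Wind speed in SI: 46.7 knots = 24.0 m/s
Geostrophic balance rearranged: |∂P/∂n| = f ρ V_g
|∂P/∂n| = 8.77×10⁻⁵ × 0.775 × 24.0 = 1.63×10⁻³ Pa/m
Isobar spacing: Δn = ΔP/|∂P/∂n| = 500 Pa / 1.63×10⁻³ Pa/m = 306050 m ≈ 306 km

306 km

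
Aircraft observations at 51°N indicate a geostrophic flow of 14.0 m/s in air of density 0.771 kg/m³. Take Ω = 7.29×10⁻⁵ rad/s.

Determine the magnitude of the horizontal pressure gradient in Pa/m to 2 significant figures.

Coriolis parameter at 51°N:
f = 2Ω sin φ = 2 × 7.29×10⁻⁵ × sin 51° = 1.13×10⁻⁴ s⁻¹
Geostrophic balance rearranged: |∂P/∂n| = f ρ V_g
|∂P/∂n| = 1.13×10⁻⁴ × 0.771 × 14.0 = 1.22×10⁻³ Pa/m

1.2×10⁻³ Pa/m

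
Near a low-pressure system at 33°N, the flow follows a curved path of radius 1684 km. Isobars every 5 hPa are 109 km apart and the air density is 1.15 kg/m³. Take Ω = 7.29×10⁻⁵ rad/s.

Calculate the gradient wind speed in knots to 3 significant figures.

Coriolis parameter at 33°N:
f = 2Ω sin φ = 2 × 7.29×10⁻⁵ × sin 33° = 7.94×10⁻⁵ s⁻¹
Pressure gradient: |∂P/∂n| = 500 Pa / 109000 m = 4.59×10⁻³ Pa/m
Geostrophic speed: V_g = |∂P/∂n|/(fρ) = 4.59×10⁻³/(7.94×10⁻⁵ × 1.15) = 50.2 m/s
Around a low, centrifugal force acts outward with Coriolis, so pressure-gradient force balances both:
(1/ρ)|∂P/∂n| = fV + V²/R  →  V² + fR·V − fR·V_g = 0
With fR = 7.94×10⁻⁵ × 1684×10³ m = 134 m/s:
V = [−fR + √((fR)² + 4 fR V_g)]/2 = [−134 + √(134² + 4×134×50.2)]/2 = 38.9 m/s
Subgeostrophic (V < V_g = 50.2 m/s), as expected around a low.
Converting: 38.9 m/s × 1.944 = 75.6 knots

75.6 knots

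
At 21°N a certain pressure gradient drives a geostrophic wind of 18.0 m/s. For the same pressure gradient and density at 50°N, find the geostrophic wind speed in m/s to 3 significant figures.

8.42 m/s

With the same pressure gradient and density, V_g ∝ 1/f ∝ 1/sin φ.
V₂ = V₁ · sin φ₁ / sin φ₂ = 18.0 × sin 21° / sin 50°
V₂ = 18.0 × 0.3584/0.7660 = 8.42 m/s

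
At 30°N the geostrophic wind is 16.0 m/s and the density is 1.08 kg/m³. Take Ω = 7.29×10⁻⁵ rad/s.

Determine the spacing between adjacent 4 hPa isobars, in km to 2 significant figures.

320 km

Coriolis parameter at 30°N:
f = 2Ω sin φ = 2 × 7.29×10⁻⁵ × sin 30° = 7.29×10⁻⁵ s⁻¹
Geostrophic balance rearranged: |∂P/∂n| = f ρ V_g
|∂P/∂n| = 7.29×10⁻⁵ × 1.08 × 16.0 = 1.26×10⁻³ Pa/m
Isobar spacing: Δn = ΔP/|∂P/∂n| = 400 Pa / 1.26×10⁻³ Pa/m = 317533 m ≈ 320 km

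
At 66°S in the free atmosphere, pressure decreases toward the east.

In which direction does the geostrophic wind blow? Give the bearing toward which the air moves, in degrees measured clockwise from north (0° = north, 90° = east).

000°

The pressure-gradient force points toward the east (bearing 090°).
Geostrophic balance: in the Southern Hemisphere the Coriolis force deflects motion to the left, so the geostrophic wind blows 90° to the left of the pressure-gradient force (low pressure on the right).
Rotating 090° by 90° counterclockwise gives 000° — the wind blows toward the north.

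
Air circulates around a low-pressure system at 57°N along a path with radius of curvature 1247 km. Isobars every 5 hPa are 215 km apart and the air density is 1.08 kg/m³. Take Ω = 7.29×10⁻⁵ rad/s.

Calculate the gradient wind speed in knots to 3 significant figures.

Coriolis parameter at 57°N:
f = 2Ω sin φ = 2 × 7.29×10⁻⁵ × sin 57° = 1.22×10⁻⁴ s⁻¹
Pressure gradient: |∂P/∂n| = 500 Pa / 215000 m = 2.33×10⁻³ Pa/m
Geostrophic speed: V_g = |∂P/∂n|/(fρ) = 2.33×10⁻³/(1.22×10⁻⁴ × 1.08) = 17.6 m/s
Around a low, centrifugal force acts outward with Coriolis, so pressure-gradient force balances both:
(1/ρ)|∂P/∂n| = fV + V²/R  →  V² + fR·V − fR·V_g = 0
With fR = 1.22×10⁻⁴ × 1247×10³ m = 152 m/s:
V = [−fR + √((fR)² + 4 fR V_g)]/2 = [−152 + √(152² + 4×152×17.6)]/2 = 15.9 m/s
Subgeostrophic (V < V_g = 17.6 m/s), as expected around a low.
Converting: 15.9 m/s × 1.944 = 31.0 knots

31.0 knots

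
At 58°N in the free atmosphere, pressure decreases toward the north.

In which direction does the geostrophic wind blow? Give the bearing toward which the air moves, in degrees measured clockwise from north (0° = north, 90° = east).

The pressure-gradient force points toward the north (bearing 000°).
Geostrophic balance: in the Northern Hemisphere the Coriolis force deflects motion to the right, so the geostrophic wind blows 90° to the right of the pressure-gradient force (low pressure on the left).
Rotating 000° by 90° clockwise gives 090° — the wind blows toward the east.

090°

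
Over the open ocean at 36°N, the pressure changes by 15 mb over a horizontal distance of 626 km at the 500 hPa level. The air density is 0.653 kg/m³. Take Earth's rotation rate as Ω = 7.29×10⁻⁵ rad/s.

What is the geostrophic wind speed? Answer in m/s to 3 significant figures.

Coriolis parameter at 36°N:
f = 2Ω sin φ = 2 × 7.29×10⁻⁵ × sin 36° = 8.57×10⁻⁵ s⁻¹
Pressure gradient: |∂P/∂n| = 1500 Pa / 626000 m = 2.40×10⁻³ Pa/m
Geostrophic balance (pressure-gradient force = Coriolis force):
V_g = (1/(fρ)) |∂P/∂n| = 2.40×10⁻³ / (8.57×10⁻⁵ × 0.653) = 42.8 m/s

42.8 m/s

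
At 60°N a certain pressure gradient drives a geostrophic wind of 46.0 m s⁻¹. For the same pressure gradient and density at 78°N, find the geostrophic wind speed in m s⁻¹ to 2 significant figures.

With the same pressure gradient and density, V_g ∝ 1/f ∝ 1/sin φ.
V₂ = V₁ · sin φ₁ / sin φ₂ = 46.0 × sin 60° / sin 78°
V₂ = 46.0 × 0.8660/0.9781 = 41 m s⁻¹

41 m s⁻¹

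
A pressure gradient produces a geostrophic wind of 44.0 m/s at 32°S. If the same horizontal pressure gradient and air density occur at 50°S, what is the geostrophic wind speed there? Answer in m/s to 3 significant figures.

With the same pressure gradient and density, V_g ∝ 1/f ∝ 1/sin φ.
V₂ = V₁ · sin φ₁ / sin φ₂ = 44.0 × sin 32° / sin 50°
V₂ = 44.0 × 0.5299/0.7660 = 30.4 m/s

30.4 m/s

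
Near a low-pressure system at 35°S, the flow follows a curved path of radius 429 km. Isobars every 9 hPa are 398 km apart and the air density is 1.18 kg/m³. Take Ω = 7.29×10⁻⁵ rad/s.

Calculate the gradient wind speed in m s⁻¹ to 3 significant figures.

15.9 m s⁻¹

Coriolis parameter at 35°S:
f = 2Ω sin φ = 2 × 7.29×10⁻⁵ × sin 35° = 8.36×10⁻⁵ s⁻¹
Pressure gradient: |∂P/∂n| = 900 Pa / 398000 m = 2.26×10⁻³ Pa/m
Geostrophic speed: V_g = |∂P/∂n|/(fρ) = 2.26×10⁻³/(8.36×10⁻⁵ × 1.18) = 22.9 m/s
Around a low, centrifugal force acts outward with Coriolis, so pressure-gradient force balances both:
(1/ρ)|∂P/∂n| = fV + V²/R  →  V² + fR·V − fR·V_g = 0
With fR = 8.36×10⁻⁵ × 429×10³ m = 35.9 m/s:
V = [−fR + √((fR)² + 4 fR V_g)]/2 = [−35.9 + √(35.9² + 4×35.9×22.9)]/2 = 15.9 m/s
Subgeostrophic (V < V_g = 22.9 m/s), as expected around a low.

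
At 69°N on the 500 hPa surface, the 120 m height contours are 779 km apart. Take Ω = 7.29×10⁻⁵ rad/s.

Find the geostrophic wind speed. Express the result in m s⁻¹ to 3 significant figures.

Coriolis parameter at 69°N:
f = 2Ω sin φ = 2 × 7.29×10⁻⁵ × sin 69° = 1.36×10⁻⁴ s⁻¹
Height gradient: |∂Z/∂n| = 120 m / 779000 m = 1.54×10⁻⁴
On a pressure surface, geostrophic balance gives V_g = (g/f)|∂Z/∂n|:
V_g = 9.81 × 1.54×10⁻⁴ / 1.36×10⁻⁴ = 11.1 m/s

11.1 m s⁻¹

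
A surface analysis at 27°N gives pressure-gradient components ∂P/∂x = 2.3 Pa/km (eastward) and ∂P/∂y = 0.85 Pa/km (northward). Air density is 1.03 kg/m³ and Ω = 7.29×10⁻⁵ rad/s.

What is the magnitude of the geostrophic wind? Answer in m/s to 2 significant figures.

36 m/s

Coriolis parameter at 27°N:
f = 2Ω sin φ = 2 × 7.29×10⁻⁵ × sin 27° = 6.62×10⁻⁵ s⁻¹
Component geostrophic relations (x east, y north):
u_g = −(1/(fρ)) ∂P/∂y,  v_g = (1/(fρ)) ∂P/∂x
u_g = −(0.85×10⁻³)/(6.62×10⁻⁵ × 1.03) = −12.5 m/s;  v_g = (2.3×10⁻³)/(6.62×10⁻⁵ × 1.03) = 33.7 m/s
|V_g| = √(u_g² + v_g²) = 36.0 m/s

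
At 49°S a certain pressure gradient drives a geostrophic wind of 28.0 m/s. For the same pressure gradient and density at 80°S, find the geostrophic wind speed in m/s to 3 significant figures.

With the same pressure gradient and density, V_g ∝ 1/f ∝ 1/sin φ.
V₂ = V₁ · sin φ₁ / sin φ₂ = 28.0 × sin 49° / sin 80°
V₂ = 28.0 × 0.7547/0.9848 = 21.5 m/s

21.5 m/s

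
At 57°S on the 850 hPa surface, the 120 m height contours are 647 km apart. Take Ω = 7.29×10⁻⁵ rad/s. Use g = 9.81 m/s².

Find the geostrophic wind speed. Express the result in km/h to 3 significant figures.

53.6 km/h

Coriolis parameter at 57°S:
f = 2Ω sin φ = 2 × 7.29×10⁻⁵ × sin 57° = 1.22×10⁻⁴ s⁻¹
Height gradient: |∂Z/∂n| = 120 m / 647000 m = 1.85×10⁻⁴
On a pressure surface, geostrophic balance gives V_g = (g/f)|∂Z/∂n|:
V_g = 9.81 × 1.85×10⁻⁴ / 1.22×10⁻⁴ = 14.9 m/s
Converting: 14.9 m/s × 3.6 = 53.6 km/h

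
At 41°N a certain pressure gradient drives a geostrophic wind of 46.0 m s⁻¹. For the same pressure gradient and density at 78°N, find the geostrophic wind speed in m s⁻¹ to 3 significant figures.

30.9 m s⁻¹

With the same pressure gradient and density, V_g ∝ 1/f ∝ 1/sin φ.
V₂ = V₁ · sin φ₁ / sin φ₂ = 46.0 × sin 41° / sin 78°
V₂ = 46.0 × 0.6561/0.9781 = 30.9 m s⁻¹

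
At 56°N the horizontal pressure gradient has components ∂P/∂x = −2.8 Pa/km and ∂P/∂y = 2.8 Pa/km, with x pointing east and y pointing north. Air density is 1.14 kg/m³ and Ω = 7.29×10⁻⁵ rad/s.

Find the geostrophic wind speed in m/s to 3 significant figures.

28.7 m/s

Coriolis parameter at 56°N:
f = 2Ω sin φ = 2 × 7.29×10⁻⁵ × sin 56° = 1.21×10⁻⁴ s⁻¹
Component geostrophic relations (x east, y north):
u_g = −(1/(fρ)) ∂P/∂y,  v_g = (1/(fρ)) ∂P/∂x
u_g = −(2.8×10⁻³)/(1.21×10⁻⁴ × 1.14) = −20.3 m/s;  v_g = (−2.8×10⁻³)/(1.21×10⁻⁴ × 1.14) = −20.3 m/s
|V_g| = √(u_g² + v_g²) = 28.7 m/s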